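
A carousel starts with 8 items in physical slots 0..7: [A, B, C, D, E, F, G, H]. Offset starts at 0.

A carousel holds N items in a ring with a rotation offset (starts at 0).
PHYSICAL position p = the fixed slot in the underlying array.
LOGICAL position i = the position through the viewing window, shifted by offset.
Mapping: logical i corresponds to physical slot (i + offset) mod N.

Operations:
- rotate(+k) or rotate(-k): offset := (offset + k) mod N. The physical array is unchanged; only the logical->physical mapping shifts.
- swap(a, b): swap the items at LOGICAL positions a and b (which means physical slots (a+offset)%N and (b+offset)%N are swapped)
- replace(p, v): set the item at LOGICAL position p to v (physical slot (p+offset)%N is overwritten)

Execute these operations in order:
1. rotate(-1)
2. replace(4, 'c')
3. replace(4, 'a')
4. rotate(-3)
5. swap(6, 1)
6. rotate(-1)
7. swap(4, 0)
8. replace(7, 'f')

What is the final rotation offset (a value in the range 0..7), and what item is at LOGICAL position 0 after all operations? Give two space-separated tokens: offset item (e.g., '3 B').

After op 1 (rotate(-1)): offset=7, physical=[A,B,C,D,E,F,G,H], logical=[H,A,B,C,D,E,F,G]
After op 2 (replace(4, 'c')): offset=7, physical=[A,B,C,c,E,F,G,H], logical=[H,A,B,C,c,E,F,G]
After op 3 (replace(4, 'a')): offset=7, physical=[A,B,C,a,E,F,G,H], logical=[H,A,B,C,a,E,F,G]
After op 4 (rotate(-3)): offset=4, physical=[A,B,C,a,E,F,G,H], logical=[E,F,G,H,A,B,C,a]
After op 5 (swap(6, 1)): offset=4, physical=[A,B,F,a,E,C,G,H], logical=[E,C,G,H,A,B,F,a]
After op 6 (rotate(-1)): offset=3, physical=[A,B,F,a,E,C,G,H], logical=[a,E,C,G,H,A,B,F]
After op 7 (swap(4, 0)): offset=3, physical=[A,B,F,H,E,C,G,a], logical=[H,E,C,G,a,A,B,F]
After op 8 (replace(7, 'f')): offset=3, physical=[A,B,f,H,E,C,G,a], logical=[H,E,C,G,a,A,B,f]

Answer: 3 H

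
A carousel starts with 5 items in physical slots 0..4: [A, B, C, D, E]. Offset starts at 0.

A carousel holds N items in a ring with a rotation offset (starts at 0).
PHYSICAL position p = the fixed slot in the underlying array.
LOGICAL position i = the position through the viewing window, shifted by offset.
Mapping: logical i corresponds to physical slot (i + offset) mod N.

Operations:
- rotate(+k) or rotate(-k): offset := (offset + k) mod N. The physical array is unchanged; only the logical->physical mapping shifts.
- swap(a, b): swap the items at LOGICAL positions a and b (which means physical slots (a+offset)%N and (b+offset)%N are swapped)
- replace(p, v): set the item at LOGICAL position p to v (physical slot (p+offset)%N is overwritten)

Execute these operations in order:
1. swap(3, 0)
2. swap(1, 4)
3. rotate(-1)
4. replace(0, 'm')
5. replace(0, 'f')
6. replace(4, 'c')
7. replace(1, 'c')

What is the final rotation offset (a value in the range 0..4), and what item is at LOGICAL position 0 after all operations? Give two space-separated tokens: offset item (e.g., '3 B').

After op 1 (swap(3, 0)): offset=0, physical=[D,B,C,A,E], logical=[D,B,C,A,E]
After op 2 (swap(1, 4)): offset=0, physical=[D,E,C,A,B], logical=[D,E,C,A,B]
After op 3 (rotate(-1)): offset=4, physical=[D,E,C,A,B], logical=[B,D,E,C,A]
After op 4 (replace(0, 'm')): offset=4, physical=[D,E,C,A,m], logical=[m,D,E,C,A]
After op 5 (replace(0, 'f')): offset=4, physical=[D,E,C,A,f], logical=[f,D,E,C,A]
After op 6 (replace(4, 'c')): offset=4, physical=[D,E,C,c,f], logical=[f,D,E,C,c]
After op 7 (replace(1, 'c')): offset=4, physical=[c,E,C,c,f], logical=[f,c,E,C,c]

Answer: 4 f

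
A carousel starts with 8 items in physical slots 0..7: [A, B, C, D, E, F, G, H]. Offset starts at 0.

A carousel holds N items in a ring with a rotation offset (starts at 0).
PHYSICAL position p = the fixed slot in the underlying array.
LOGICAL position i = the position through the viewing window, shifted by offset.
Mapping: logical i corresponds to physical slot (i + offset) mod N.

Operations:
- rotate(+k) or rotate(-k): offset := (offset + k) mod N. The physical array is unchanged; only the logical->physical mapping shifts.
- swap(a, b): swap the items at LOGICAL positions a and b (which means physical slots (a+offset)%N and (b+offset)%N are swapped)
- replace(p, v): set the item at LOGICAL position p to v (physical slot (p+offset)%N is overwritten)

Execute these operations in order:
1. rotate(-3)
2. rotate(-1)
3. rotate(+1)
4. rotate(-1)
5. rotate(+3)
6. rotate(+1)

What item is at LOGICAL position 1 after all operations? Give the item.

Answer: B

Derivation:
After op 1 (rotate(-3)): offset=5, physical=[A,B,C,D,E,F,G,H], logical=[F,G,H,A,B,C,D,E]
After op 2 (rotate(-1)): offset=4, physical=[A,B,C,D,E,F,G,H], logical=[E,F,G,H,A,B,C,D]
After op 3 (rotate(+1)): offset=5, physical=[A,B,C,D,E,F,G,H], logical=[F,G,H,A,B,C,D,E]
After op 4 (rotate(-1)): offset=4, physical=[A,B,C,D,E,F,G,H], logical=[E,F,G,H,A,B,C,D]
After op 5 (rotate(+3)): offset=7, physical=[A,B,C,D,E,F,G,H], logical=[H,A,B,C,D,E,F,G]
After op 6 (rotate(+1)): offset=0, physical=[A,B,C,D,E,F,G,H], logical=[A,B,C,D,E,F,G,H]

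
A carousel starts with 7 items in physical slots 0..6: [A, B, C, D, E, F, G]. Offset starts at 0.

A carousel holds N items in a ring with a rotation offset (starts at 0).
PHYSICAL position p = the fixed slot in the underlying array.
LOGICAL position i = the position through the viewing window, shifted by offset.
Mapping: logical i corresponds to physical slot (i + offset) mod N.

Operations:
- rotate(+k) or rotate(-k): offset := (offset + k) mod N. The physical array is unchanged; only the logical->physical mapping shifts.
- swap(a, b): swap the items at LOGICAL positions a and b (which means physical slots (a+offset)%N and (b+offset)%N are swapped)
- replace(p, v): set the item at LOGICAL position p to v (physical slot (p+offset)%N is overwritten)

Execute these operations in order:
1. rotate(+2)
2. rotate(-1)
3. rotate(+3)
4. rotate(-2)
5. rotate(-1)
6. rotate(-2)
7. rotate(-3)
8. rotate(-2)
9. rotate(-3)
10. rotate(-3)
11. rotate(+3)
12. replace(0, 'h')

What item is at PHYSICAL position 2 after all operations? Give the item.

After op 1 (rotate(+2)): offset=2, physical=[A,B,C,D,E,F,G], logical=[C,D,E,F,G,A,B]
After op 2 (rotate(-1)): offset=1, physical=[A,B,C,D,E,F,G], logical=[B,C,D,E,F,G,A]
After op 3 (rotate(+3)): offset=4, physical=[A,B,C,D,E,F,G], logical=[E,F,G,A,B,C,D]
After op 4 (rotate(-2)): offset=2, physical=[A,B,C,D,E,F,G], logical=[C,D,E,F,G,A,B]
After op 5 (rotate(-1)): offset=1, physical=[A,B,C,D,E,F,G], logical=[B,C,D,E,F,G,A]
After op 6 (rotate(-2)): offset=6, physical=[A,B,C,D,E,F,G], logical=[G,A,B,C,D,E,F]
After op 7 (rotate(-3)): offset=3, physical=[A,B,C,D,E,F,G], logical=[D,E,F,G,A,B,C]
After op 8 (rotate(-2)): offset=1, physical=[A,B,C,D,E,F,G], logical=[B,C,D,E,F,G,A]
After op 9 (rotate(-3)): offset=5, physical=[A,B,C,D,E,F,G], logical=[F,G,A,B,C,D,E]
After op 10 (rotate(-3)): offset=2, physical=[A,B,C,D,E,F,G], logical=[C,D,E,F,G,A,B]
After op 11 (rotate(+3)): offset=5, physical=[A,B,C,D,E,F,G], logical=[F,G,A,B,C,D,E]
After op 12 (replace(0, 'h')): offset=5, physical=[A,B,C,D,E,h,G], logical=[h,G,A,B,C,D,E]

Answer: C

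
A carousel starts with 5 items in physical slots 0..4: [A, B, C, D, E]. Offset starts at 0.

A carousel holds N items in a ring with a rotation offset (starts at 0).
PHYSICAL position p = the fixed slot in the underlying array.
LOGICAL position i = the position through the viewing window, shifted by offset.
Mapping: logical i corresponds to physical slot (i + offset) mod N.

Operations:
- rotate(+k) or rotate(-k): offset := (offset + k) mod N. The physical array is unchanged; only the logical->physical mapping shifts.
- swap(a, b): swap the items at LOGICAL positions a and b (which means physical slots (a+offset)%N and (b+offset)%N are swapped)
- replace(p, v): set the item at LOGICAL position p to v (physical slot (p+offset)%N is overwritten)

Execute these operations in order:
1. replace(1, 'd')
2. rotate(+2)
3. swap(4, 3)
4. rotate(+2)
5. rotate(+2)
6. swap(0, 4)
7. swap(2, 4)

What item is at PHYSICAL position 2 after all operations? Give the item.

Answer: C

Derivation:
After op 1 (replace(1, 'd')): offset=0, physical=[A,d,C,D,E], logical=[A,d,C,D,E]
After op 2 (rotate(+2)): offset=2, physical=[A,d,C,D,E], logical=[C,D,E,A,d]
After op 3 (swap(4, 3)): offset=2, physical=[d,A,C,D,E], logical=[C,D,E,d,A]
After op 4 (rotate(+2)): offset=4, physical=[d,A,C,D,E], logical=[E,d,A,C,D]
After op 5 (rotate(+2)): offset=1, physical=[d,A,C,D,E], logical=[A,C,D,E,d]
After op 6 (swap(0, 4)): offset=1, physical=[A,d,C,D,E], logical=[d,C,D,E,A]
After op 7 (swap(2, 4)): offset=1, physical=[D,d,C,A,E], logical=[d,C,A,E,D]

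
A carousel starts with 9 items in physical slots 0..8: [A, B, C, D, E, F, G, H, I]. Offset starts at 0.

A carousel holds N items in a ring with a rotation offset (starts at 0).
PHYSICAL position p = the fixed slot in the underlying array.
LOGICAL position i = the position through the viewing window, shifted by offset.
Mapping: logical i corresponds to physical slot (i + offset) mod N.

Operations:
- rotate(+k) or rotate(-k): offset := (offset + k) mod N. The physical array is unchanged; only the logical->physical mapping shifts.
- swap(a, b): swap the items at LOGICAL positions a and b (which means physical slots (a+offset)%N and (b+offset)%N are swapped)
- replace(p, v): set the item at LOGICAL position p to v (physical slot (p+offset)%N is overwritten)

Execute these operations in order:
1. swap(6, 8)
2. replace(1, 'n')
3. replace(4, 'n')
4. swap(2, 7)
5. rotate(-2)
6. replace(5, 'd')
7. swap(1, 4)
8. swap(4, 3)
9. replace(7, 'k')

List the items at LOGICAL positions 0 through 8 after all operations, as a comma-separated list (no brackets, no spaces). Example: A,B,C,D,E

After op 1 (swap(6, 8)): offset=0, physical=[A,B,C,D,E,F,I,H,G], logical=[A,B,C,D,E,F,I,H,G]
After op 2 (replace(1, 'n')): offset=0, physical=[A,n,C,D,E,F,I,H,G], logical=[A,n,C,D,E,F,I,H,G]
After op 3 (replace(4, 'n')): offset=0, physical=[A,n,C,D,n,F,I,H,G], logical=[A,n,C,D,n,F,I,H,G]
After op 4 (swap(2, 7)): offset=0, physical=[A,n,H,D,n,F,I,C,G], logical=[A,n,H,D,n,F,I,C,G]
After op 5 (rotate(-2)): offset=7, physical=[A,n,H,D,n,F,I,C,G], logical=[C,G,A,n,H,D,n,F,I]
After op 6 (replace(5, 'd')): offset=7, physical=[A,n,H,d,n,F,I,C,G], logical=[C,G,A,n,H,d,n,F,I]
After op 7 (swap(1, 4)): offset=7, physical=[A,n,G,d,n,F,I,C,H], logical=[C,H,A,n,G,d,n,F,I]
After op 8 (swap(4, 3)): offset=7, physical=[A,G,n,d,n,F,I,C,H], logical=[C,H,A,G,n,d,n,F,I]
After op 9 (replace(7, 'k')): offset=7, physical=[A,G,n,d,n,k,I,C,H], logical=[C,H,A,G,n,d,n,k,I]

Answer: C,H,A,G,n,d,n,k,I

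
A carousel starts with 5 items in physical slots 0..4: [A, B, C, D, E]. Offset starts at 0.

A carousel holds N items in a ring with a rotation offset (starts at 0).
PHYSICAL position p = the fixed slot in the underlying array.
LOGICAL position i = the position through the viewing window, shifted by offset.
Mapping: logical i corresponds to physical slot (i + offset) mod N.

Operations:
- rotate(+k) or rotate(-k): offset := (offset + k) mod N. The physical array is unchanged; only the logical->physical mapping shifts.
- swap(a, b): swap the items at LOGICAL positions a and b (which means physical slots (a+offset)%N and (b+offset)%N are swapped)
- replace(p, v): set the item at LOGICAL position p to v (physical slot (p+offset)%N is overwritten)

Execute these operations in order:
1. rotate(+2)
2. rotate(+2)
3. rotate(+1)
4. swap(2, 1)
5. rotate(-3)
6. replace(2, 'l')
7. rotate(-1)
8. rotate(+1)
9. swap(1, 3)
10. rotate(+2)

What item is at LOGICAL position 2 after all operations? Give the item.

Answer: C

Derivation:
After op 1 (rotate(+2)): offset=2, physical=[A,B,C,D,E], logical=[C,D,E,A,B]
After op 2 (rotate(+2)): offset=4, physical=[A,B,C,D,E], logical=[E,A,B,C,D]
After op 3 (rotate(+1)): offset=0, physical=[A,B,C,D,E], logical=[A,B,C,D,E]
After op 4 (swap(2, 1)): offset=0, physical=[A,C,B,D,E], logical=[A,C,B,D,E]
After op 5 (rotate(-3)): offset=2, physical=[A,C,B,D,E], logical=[B,D,E,A,C]
After op 6 (replace(2, 'l')): offset=2, physical=[A,C,B,D,l], logical=[B,D,l,A,C]
After op 7 (rotate(-1)): offset=1, physical=[A,C,B,D,l], logical=[C,B,D,l,A]
After op 8 (rotate(+1)): offset=2, physical=[A,C,B,D,l], logical=[B,D,l,A,C]
After op 9 (swap(1, 3)): offset=2, physical=[D,C,B,A,l], logical=[B,A,l,D,C]
After op 10 (rotate(+2)): offset=4, physical=[D,C,B,A,l], logical=[l,D,C,B,A]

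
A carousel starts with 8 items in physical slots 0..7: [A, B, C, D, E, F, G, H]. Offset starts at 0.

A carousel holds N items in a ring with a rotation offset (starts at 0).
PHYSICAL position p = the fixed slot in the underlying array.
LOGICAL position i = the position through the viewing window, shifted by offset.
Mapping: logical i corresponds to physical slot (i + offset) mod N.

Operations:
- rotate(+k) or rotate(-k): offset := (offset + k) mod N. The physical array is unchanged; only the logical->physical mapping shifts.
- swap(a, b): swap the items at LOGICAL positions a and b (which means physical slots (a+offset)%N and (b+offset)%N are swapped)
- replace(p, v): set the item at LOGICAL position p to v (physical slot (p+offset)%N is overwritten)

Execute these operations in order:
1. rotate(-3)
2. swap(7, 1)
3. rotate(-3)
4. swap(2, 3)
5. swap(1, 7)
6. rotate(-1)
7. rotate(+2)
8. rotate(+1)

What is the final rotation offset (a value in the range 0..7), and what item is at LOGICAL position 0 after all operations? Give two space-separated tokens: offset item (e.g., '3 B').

After op 1 (rotate(-3)): offset=5, physical=[A,B,C,D,E,F,G,H], logical=[F,G,H,A,B,C,D,E]
After op 2 (swap(7, 1)): offset=5, physical=[A,B,C,D,G,F,E,H], logical=[F,E,H,A,B,C,D,G]
After op 3 (rotate(-3)): offset=2, physical=[A,B,C,D,G,F,E,H], logical=[C,D,G,F,E,H,A,B]
After op 4 (swap(2, 3)): offset=2, physical=[A,B,C,D,F,G,E,H], logical=[C,D,F,G,E,H,A,B]
After op 5 (swap(1, 7)): offset=2, physical=[A,D,C,B,F,G,E,H], logical=[C,B,F,G,E,H,A,D]
After op 6 (rotate(-1)): offset=1, physical=[A,D,C,B,F,G,E,H], logical=[D,C,B,F,G,E,H,A]
After op 7 (rotate(+2)): offset=3, physical=[A,D,C,B,F,G,E,H], logical=[B,F,G,E,H,A,D,C]
After op 8 (rotate(+1)): offset=4, physical=[A,D,C,B,F,G,E,H], logical=[F,G,E,H,A,D,C,B]

Answer: 4 F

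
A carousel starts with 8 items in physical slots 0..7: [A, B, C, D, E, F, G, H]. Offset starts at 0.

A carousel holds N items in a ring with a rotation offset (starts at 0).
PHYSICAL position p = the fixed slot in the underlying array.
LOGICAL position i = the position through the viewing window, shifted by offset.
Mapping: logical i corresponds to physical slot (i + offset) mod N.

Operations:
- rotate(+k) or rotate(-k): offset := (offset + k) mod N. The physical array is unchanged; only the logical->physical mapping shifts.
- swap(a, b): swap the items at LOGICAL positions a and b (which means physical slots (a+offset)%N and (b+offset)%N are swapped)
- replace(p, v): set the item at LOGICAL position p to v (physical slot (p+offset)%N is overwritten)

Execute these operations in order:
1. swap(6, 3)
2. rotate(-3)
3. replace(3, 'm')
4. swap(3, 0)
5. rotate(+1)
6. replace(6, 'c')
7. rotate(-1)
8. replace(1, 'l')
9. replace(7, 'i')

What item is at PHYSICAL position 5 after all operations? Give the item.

After op 1 (swap(6, 3)): offset=0, physical=[A,B,C,G,E,F,D,H], logical=[A,B,C,G,E,F,D,H]
After op 2 (rotate(-3)): offset=5, physical=[A,B,C,G,E,F,D,H], logical=[F,D,H,A,B,C,G,E]
After op 3 (replace(3, 'm')): offset=5, physical=[m,B,C,G,E,F,D,H], logical=[F,D,H,m,B,C,G,E]
After op 4 (swap(3, 0)): offset=5, physical=[F,B,C,G,E,m,D,H], logical=[m,D,H,F,B,C,G,E]
After op 5 (rotate(+1)): offset=6, physical=[F,B,C,G,E,m,D,H], logical=[D,H,F,B,C,G,E,m]
After op 6 (replace(6, 'c')): offset=6, physical=[F,B,C,G,c,m,D,H], logical=[D,H,F,B,C,G,c,m]
After op 7 (rotate(-1)): offset=5, physical=[F,B,C,G,c,m,D,H], logical=[m,D,H,F,B,C,G,c]
After op 8 (replace(1, 'l')): offset=5, physical=[F,B,C,G,c,m,l,H], logical=[m,l,H,F,B,C,G,c]
After op 9 (replace(7, 'i')): offset=5, physical=[F,B,C,G,i,m,l,H], logical=[m,l,H,F,B,C,G,i]

Answer: m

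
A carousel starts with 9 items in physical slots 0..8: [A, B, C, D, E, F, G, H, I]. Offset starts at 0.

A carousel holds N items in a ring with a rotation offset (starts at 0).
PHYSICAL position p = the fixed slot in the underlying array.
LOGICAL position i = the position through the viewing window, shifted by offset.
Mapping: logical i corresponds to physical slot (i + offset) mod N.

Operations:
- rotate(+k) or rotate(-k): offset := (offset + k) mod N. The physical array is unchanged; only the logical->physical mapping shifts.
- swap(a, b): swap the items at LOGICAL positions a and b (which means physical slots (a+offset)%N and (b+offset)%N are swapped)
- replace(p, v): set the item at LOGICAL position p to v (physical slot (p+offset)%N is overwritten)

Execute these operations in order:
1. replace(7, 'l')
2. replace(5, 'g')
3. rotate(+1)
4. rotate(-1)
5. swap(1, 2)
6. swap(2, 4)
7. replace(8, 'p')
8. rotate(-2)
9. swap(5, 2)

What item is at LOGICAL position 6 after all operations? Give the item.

After op 1 (replace(7, 'l')): offset=0, physical=[A,B,C,D,E,F,G,l,I], logical=[A,B,C,D,E,F,G,l,I]
After op 2 (replace(5, 'g')): offset=0, physical=[A,B,C,D,E,g,G,l,I], logical=[A,B,C,D,E,g,G,l,I]
After op 3 (rotate(+1)): offset=1, physical=[A,B,C,D,E,g,G,l,I], logical=[B,C,D,E,g,G,l,I,A]
After op 4 (rotate(-1)): offset=0, physical=[A,B,C,D,E,g,G,l,I], logical=[A,B,C,D,E,g,G,l,I]
After op 5 (swap(1, 2)): offset=0, physical=[A,C,B,D,E,g,G,l,I], logical=[A,C,B,D,E,g,G,l,I]
After op 6 (swap(2, 4)): offset=0, physical=[A,C,E,D,B,g,G,l,I], logical=[A,C,E,D,B,g,G,l,I]
After op 7 (replace(8, 'p')): offset=0, physical=[A,C,E,D,B,g,G,l,p], logical=[A,C,E,D,B,g,G,l,p]
After op 8 (rotate(-2)): offset=7, physical=[A,C,E,D,B,g,G,l,p], logical=[l,p,A,C,E,D,B,g,G]
After op 9 (swap(5, 2)): offset=7, physical=[D,C,E,A,B,g,G,l,p], logical=[l,p,D,C,E,A,B,g,G]

Answer: B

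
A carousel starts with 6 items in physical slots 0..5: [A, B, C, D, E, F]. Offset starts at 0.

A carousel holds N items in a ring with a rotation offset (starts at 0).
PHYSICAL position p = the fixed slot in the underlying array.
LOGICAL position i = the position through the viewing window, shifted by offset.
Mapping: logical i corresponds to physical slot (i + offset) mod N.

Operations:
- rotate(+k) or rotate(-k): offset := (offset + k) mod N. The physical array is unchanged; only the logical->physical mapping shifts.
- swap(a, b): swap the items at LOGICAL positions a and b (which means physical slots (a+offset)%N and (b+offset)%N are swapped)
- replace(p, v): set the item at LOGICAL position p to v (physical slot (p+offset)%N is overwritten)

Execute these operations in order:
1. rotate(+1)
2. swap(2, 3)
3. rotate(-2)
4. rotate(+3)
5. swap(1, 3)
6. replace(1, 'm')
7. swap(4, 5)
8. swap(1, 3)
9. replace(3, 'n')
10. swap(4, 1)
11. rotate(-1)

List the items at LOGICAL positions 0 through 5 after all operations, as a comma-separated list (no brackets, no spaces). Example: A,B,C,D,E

Answer: A,C,B,D,n,E

Derivation:
After op 1 (rotate(+1)): offset=1, physical=[A,B,C,D,E,F], logical=[B,C,D,E,F,A]
After op 2 (swap(2, 3)): offset=1, physical=[A,B,C,E,D,F], logical=[B,C,E,D,F,A]
After op 3 (rotate(-2)): offset=5, physical=[A,B,C,E,D,F], logical=[F,A,B,C,E,D]
After op 4 (rotate(+3)): offset=2, physical=[A,B,C,E,D,F], logical=[C,E,D,F,A,B]
After op 5 (swap(1, 3)): offset=2, physical=[A,B,C,F,D,E], logical=[C,F,D,E,A,B]
After op 6 (replace(1, 'm')): offset=2, physical=[A,B,C,m,D,E], logical=[C,m,D,E,A,B]
After op 7 (swap(4, 5)): offset=2, physical=[B,A,C,m,D,E], logical=[C,m,D,E,B,A]
After op 8 (swap(1, 3)): offset=2, physical=[B,A,C,E,D,m], logical=[C,E,D,m,B,A]
After op 9 (replace(3, 'n')): offset=2, physical=[B,A,C,E,D,n], logical=[C,E,D,n,B,A]
After op 10 (swap(4, 1)): offset=2, physical=[E,A,C,B,D,n], logical=[C,B,D,n,E,A]
After op 11 (rotate(-1)): offset=1, physical=[E,A,C,B,D,n], logical=[A,C,B,D,n,E]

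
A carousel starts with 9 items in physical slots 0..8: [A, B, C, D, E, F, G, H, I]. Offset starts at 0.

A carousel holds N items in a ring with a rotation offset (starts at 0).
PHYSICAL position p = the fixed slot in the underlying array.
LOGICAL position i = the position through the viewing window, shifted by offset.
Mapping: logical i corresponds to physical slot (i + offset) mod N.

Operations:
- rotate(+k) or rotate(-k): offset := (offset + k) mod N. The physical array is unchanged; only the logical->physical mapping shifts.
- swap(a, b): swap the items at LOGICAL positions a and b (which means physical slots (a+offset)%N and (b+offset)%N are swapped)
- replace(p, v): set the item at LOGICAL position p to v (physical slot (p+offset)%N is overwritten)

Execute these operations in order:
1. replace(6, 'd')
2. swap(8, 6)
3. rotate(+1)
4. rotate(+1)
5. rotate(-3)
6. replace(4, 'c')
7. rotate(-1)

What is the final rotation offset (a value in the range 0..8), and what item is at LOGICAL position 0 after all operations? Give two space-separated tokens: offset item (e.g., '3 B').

Answer: 7 H

Derivation:
After op 1 (replace(6, 'd')): offset=0, physical=[A,B,C,D,E,F,d,H,I], logical=[A,B,C,D,E,F,d,H,I]
After op 2 (swap(8, 6)): offset=0, physical=[A,B,C,D,E,F,I,H,d], logical=[A,B,C,D,E,F,I,H,d]
After op 3 (rotate(+1)): offset=1, physical=[A,B,C,D,E,F,I,H,d], logical=[B,C,D,E,F,I,H,d,A]
After op 4 (rotate(+1)): offset=2, physical=[A,B,C,D,E,F,I,H,d], logical=[C,D,E,F,I,H,d,A,B]
After op 5 (rotate(-3)): offset=8, physical=[A,B,C,D,E,F,I,H,d], logical=[d,A,B,C,D,E,F,I,H]
After op 6 (replace(4, 'c')): offset=8, physical=[A,B,C,c,E,F,I,H,d], logical=[d,A,B,C,c,E,F,I,H]
After op 7 (rotate(-1)): offset=7, physical=[A,B,C,c,E,F,I,H,d], logical=[H,d,A,B,C,c,E,F,I]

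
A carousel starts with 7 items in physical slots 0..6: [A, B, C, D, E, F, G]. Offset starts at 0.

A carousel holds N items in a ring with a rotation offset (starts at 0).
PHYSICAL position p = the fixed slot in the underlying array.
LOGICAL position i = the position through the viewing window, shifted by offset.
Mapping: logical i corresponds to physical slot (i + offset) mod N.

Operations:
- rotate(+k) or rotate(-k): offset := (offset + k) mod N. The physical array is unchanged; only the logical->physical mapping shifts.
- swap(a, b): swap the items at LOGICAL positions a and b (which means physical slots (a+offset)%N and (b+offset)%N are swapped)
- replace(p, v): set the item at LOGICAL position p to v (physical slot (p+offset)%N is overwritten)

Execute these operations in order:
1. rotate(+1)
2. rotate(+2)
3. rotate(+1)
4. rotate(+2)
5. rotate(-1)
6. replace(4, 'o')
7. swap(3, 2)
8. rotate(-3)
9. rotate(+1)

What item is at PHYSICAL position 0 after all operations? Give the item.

After op 1 (rotate(+1)): offset=1, physical=[A,B,C,D,E,F,G], logical=[B,C,D,E,F,G,A]
After op 2 (rotate(+2)): offset=3, physical=[A,B,C,D,E,F,G], logical=[D,E,F,G,A,B,C]
After op 3 (rotate(+1)): offset=4, physical=[A,B,C,D,E,F,G], logical=[E,F,G,A,B,C,D]
After op 4 (rotate(+2)): offset=6, physical=[A,B,C,D,E,F,G], logical=[G,A,B,C,D,E,F]
After op 5 (rotate(-1)): offset=5, physical=[A,B,C,D,E,F,G], logical=[F,G,A,B,C,D,E]
After op 6 (replace(4, 'o')): offset=5, physical=[A,B,o,D,E,F,G], logical=[F,G,A,B,o,D,E]
After op 7 (swap(3, 2)): offset=5, physical=[B,A,o,D,E,F,G], logical=[F,G,B,A,o,D,E]
After op 8 (rotate(-3)): offset=2, physical=[B,A,o,D,E,F,G], logical=[o,D,E,F,G,B,A]
After op 9 (rotate(+1)): offset=3, physical=[B,A,o,D,E,F,G], logical=[D,E,F,G,B,A,o]

Answer: B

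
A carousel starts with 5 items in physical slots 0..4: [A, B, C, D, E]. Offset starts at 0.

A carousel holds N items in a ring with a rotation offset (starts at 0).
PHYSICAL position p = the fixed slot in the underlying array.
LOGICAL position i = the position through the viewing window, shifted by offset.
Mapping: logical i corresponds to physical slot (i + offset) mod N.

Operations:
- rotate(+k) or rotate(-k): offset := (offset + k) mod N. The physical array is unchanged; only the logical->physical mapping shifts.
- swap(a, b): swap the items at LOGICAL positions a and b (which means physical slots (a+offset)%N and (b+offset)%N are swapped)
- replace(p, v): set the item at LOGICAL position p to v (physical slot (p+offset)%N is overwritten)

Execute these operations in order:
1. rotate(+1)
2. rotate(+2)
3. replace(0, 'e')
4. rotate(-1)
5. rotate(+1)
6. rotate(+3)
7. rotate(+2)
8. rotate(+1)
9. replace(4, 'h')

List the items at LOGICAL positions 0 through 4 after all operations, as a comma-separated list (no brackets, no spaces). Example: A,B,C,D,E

After op 1 (rotate(+1)): offset=1, physical=[A,B,C,D,E], logical=[B,C,D,E,A]
After op 2 (rotate(+2)): offset=3, physical=[A,B,C,D,E], logical=[D,E,A,B,C]
After op 3 (replace(0, 'e')): offset=3, physical=[A,B,C,e,E], logical=[e,E,A,B,C]
After op 4 (rotate(-1)): offset=2, physical=[A,B,C,e,E], logical=[C,e,E,A,B]
After op 5 (rotate(+1)): offset=3, physical=[A,B,C,e,E], logical=[e,E,A,B,C]
After op 6 (rotate(+3)): offset=1, physical=[A,B,C,e,E], logical=[B,C,e,E,A]
After op 7 (rotate(+2)): offset=3, physical=[A,B,C,e,E], logical=[e,E,A,B,C]
After op 8 (rotate(+1)): offset=4, physical=[A,B,C,e,E], logical=[E,A,B,C,e]
After op 9 (replace(4, 'h')): offset=4, physical=[A,B,C,h,E], logical=[E,A,B,C,h]

Answer: E,A,B,C,h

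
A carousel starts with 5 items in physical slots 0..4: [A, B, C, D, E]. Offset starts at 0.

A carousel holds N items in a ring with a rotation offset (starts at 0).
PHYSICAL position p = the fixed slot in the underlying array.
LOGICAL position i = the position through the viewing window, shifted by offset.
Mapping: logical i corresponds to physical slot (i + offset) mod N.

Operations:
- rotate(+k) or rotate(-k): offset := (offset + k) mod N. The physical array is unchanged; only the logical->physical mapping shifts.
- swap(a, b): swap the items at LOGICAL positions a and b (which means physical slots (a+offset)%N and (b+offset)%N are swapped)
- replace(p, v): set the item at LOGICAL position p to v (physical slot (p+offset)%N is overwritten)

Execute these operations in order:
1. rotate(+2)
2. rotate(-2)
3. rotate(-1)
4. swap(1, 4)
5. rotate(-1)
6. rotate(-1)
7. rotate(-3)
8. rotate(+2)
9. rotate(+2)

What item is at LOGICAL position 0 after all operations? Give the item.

Answer: A

Derivation:
After op 1 (rotate(+2)): offset=2, physical=[A,B,C,D,E], logical=[C,D,E,A,B]
After op 2 (rotate(-2)): offset=0, physical=[A,B,C,D,E], logical=[A,B,C,D,E]
After op 3 (rotate(-1)): offset=4, physical=[A,B,C,D,E], logical=[E,A,B,C,D]
After op 4 (swap(1, 4)): offset=4, physical=[D,B,C,A,E], logical=[E,D,B,C,A]
After op 5 (rotate(-1)): offset=3, physical=[D,B,C,A,E], logical=[A,E,D,B,C]
After op 6 (rotate(-1)): offset=2, physical=[D,B,C,A,E], logical=[C,A,E,D,B]
After op 7 (rotate(-3)): offset=4, physical=[D,B,C,A,E], logical=[E,D,B,C,A]
After op 8 (rotate(+2)): offset=1, physical=[D,B,C,A,E], logical=[B,C,A,E,D]
After op 9 (rotate(+2)): offset=3, physical=[D,B,C,A,E], logical=[A,E,D,B,C]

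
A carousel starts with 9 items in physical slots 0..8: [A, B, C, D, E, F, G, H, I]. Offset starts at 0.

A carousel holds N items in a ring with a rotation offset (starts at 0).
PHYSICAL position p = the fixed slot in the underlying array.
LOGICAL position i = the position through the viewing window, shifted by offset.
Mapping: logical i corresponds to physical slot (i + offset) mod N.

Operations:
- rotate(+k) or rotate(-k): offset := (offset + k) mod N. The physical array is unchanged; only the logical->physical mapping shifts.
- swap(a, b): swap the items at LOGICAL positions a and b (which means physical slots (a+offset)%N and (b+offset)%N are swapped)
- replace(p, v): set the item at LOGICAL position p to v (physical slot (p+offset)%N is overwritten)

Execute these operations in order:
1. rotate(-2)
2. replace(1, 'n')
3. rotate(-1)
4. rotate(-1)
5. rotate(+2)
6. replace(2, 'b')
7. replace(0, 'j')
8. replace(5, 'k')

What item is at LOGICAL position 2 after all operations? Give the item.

Answer: b

Derivation:
After op 1 (rotate(-2)): offset=7, physical=[A,B,C,D,E,F,G,H,I], logical=[H,I,A,B,C,D,E,F,G]
After op 2 (replace(1, 'n')): offset=7, physical=[A,B,C,D,E,F,G,H,n], logical=[H,n,A,B,C,D,E,F,G]
After op 3 (rotate(-1)): offset=6, physical=[A,B,C,D,E,F,G,H,n], logical=[G,H,n,A,B,C,D,E,F]
After op 4 (rotate(-1)): offset=5, physical=[A,B,C,D,E,F,G,H,n], logical=[F,G,H,n,A,B,C,D,E]
After op 5 (rotate(+2)): offset=7, physical=[A,B,C,D,E,F,G,H,n], logical=[H,n,A,B,C,D,E,F,G]
After op 6 (replace(2, 'b')): offset=7, physical=[b,B,C,D,E,F,G,H,n], logical=[H,n,b,B,C,D,E,F,G]
After op 7 (replace(0, 'j')): offset=7, physical=[b,B,C,D,E,F,G,j,n], logical=[j,n,b,B,C,D,E,F,G]
After op 8 (replace(5, 'k')): offset=7, physical=[b,B,C,k,E,F,G,j,n], logical=[j,n,b,B,C,k,E,F,G]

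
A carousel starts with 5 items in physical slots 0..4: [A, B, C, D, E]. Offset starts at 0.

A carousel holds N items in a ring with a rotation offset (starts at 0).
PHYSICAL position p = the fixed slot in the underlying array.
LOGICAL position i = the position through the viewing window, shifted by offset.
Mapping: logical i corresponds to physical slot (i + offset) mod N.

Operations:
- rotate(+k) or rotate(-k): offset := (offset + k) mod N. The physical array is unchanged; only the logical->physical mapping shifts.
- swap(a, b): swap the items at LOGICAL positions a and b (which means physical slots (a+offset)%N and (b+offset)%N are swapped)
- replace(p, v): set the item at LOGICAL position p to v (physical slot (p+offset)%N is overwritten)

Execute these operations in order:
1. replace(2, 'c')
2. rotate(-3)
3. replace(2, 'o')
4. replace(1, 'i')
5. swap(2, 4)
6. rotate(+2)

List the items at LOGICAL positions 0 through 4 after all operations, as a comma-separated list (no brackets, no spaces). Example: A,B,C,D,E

After op 1 (replace(2, 'c')): offset=0, physical=[A,B,c,D,E], logical=[A,B,c,D,E]
After op 2 (rotate(-3)): offset=2, physical=[A,B,c,D,E], logical=[c,D,E,A,B]
After op 3 (replace(2, 'o')): offset=2, physical=[A,B,c,D,o], logical=[c,D,o,A,B]
After op 4 (replace(1, 'i')): offset=2, physical=[A,B,c,i,o], logical=[c,i,o,A,B]
After op 5 (swap(2, 4)): offset=2, physical=[A,o,c,i,B], logical=[c,i,B,A,o]
After op 6 (rotate(+2)): offset=4, physical=[A,o,c,i,B], logical=[B,A,o,c,i]

Answer: B,A,o,c,i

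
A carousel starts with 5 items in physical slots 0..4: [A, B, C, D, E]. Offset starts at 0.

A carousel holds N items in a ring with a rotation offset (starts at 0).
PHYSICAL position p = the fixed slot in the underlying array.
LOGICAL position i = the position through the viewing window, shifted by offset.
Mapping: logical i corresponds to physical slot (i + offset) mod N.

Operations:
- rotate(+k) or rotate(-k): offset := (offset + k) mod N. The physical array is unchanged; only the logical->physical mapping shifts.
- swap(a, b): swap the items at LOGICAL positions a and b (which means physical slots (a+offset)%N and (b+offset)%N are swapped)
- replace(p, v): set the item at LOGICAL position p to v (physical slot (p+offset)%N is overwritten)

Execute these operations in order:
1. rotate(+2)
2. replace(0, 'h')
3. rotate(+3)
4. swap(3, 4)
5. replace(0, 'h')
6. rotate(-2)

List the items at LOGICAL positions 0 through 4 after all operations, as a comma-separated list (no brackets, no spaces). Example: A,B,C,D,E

Answer: E,D,h,B,h

Derivation:
After op 1 (rotate(+2)): offset=2, physical=[A,B,C,D,E], logical=[C,D,E,A,B]
After op 2 (replace(0, 'h')): offset=2, physical=[A,B,h,D,E], logical=[h,D,E,A,B]
After op 3 (rotate(+3)): offset=0, physical=[A,B,h,D,E], logical=[A,B,h,D,E]
After op 4 (swap(3, 4)): offset=0, physical=[A,B,h,E,D], logical=[A,B,h,E,D]
After op 5 (replace(0, 'h')): offset=0, physical=[h,B,h,E,D], logical=[h,B,h,E,D]
After op 6 (rotate(-2)): offset=3, physical=[h,B,h,E,D], logical=[E,D,h,B,h]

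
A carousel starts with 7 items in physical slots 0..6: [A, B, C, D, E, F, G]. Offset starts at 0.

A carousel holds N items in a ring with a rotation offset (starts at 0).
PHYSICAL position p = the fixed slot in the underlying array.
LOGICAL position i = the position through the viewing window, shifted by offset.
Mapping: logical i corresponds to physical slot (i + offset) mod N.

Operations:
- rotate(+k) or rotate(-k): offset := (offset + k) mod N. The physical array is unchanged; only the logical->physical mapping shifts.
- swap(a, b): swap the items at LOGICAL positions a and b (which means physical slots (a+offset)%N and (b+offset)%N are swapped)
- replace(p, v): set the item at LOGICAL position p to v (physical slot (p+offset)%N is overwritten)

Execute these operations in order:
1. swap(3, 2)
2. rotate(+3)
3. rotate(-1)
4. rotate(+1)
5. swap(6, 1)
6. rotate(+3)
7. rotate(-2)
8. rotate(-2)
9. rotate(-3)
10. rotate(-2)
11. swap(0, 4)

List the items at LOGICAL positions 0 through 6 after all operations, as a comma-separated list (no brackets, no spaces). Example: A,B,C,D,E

Answer: B,F,G,A,D,E,C

Derivation:
After op 1 (swap(3, 2)): offset=0, physical=[A,B,D,C,E,F,G], logical=[A,B,D,C,E,F,G]
After op 2 (rotate(+3)): offset=3, physical=[A,B,D,C,E,F,G], logical=[C,E,F,G,A,B,D]
After op 3 (rotate(-1)): offset=2, physical=[A,B,D,C,E,F,G], logical=[D,C,E,F,G,A,B]
After op 4 (rotate(+1)): offset=3, physical=[A,B,D,C,E,F,G], logical=[C,E,F,G,A,B,D]
After op 5 (swap(6, 1)): offset=3, physical=[A,B,E,C,D,F,G], logical=[C,D,F,G,A,B,E]
After op 6 (rotate(+3)): offset=6, physical=[A,B,E,C,D,F,G], logical=[G,A,B,E,C,D,F]
After op 7 (rotate(-2)): offset=4, physical=[A,B,E,C,D,F,G], logical=[D,F,G,A,B,E,C]
After op 8 (rotate(-2)): offset=2, physical=[A,B,E,C,D,F,G], logical=[E,C,D,F,G,A,B]
After op 9 (rotate(-3)): offset=6, physical=[A,B,E,C,D,F,G], logical=[G,A,B,E,C,D,F]
After op 10 (rotate(-2)): offset=4, physical=[A,B,E,C,D,F,G], logical=[D,F,G,A,B,E,C]
After op 11 (swap(0, 4)): offset=4, physical=[A,D,E,C,B,F,G], logical=[B,F,G,A,D,E,C]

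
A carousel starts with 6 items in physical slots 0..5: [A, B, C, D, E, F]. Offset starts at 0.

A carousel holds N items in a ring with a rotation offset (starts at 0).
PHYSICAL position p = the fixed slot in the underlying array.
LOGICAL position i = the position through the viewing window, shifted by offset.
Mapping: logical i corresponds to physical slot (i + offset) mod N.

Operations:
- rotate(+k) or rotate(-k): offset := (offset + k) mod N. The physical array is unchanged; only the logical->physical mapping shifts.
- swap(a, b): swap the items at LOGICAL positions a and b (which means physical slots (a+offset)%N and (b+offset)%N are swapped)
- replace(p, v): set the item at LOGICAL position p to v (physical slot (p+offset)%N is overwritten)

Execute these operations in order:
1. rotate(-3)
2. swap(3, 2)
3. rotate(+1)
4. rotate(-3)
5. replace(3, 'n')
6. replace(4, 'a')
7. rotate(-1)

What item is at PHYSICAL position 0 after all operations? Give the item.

After op 1 (rotate(-3)): offset=3, physical=[A,B,C,D,E,F], logical=[D,E,F,A,B,C]
After op 2 (swap(3, 2)): offset=3, physical=[F,B,C,D,E,A], logical=[D,E,A,F,B,C]
After op 3 (rotate(+1)): offset=4, physical=[F,B,C,D,E,A], logical=[E,A,F,B,C,D]
After op 4 (rotate(-3)): offset=1, physical=[F,B,C,D,E,A], logical=[B,C,D,E,A,F]
After op 5 (replace(3, 'n')): offset=1, physical=[F,B,C,D,n,A], logical=[B,C,D,n,A,F]
After op 6 (replace(4, 'a')): offset=1, physical=[F,B,C,D,n,a], logical=[B,C,D,n,a,F]
After op 7 (rotate(-1)): offset=0, physical=[F,B,C,D,n,a], logical=[F,B,C,D,n,a]

Answer: F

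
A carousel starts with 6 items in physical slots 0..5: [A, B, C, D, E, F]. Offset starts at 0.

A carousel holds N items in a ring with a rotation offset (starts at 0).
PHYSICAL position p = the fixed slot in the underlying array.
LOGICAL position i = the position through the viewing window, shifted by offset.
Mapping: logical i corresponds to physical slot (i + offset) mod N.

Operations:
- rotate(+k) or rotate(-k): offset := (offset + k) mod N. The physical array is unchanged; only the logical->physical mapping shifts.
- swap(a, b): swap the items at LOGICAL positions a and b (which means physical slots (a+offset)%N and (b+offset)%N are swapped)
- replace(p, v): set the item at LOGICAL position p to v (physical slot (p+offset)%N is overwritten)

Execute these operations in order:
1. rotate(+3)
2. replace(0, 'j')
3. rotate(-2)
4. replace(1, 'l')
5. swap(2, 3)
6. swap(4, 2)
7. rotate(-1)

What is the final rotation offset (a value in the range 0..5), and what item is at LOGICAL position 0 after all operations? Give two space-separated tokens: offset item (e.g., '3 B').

After op 1 (rotate(+3)): offset=3, physical=[A,B,C,D,E,F], logical=[D,E,F,A,B,C]
After op 2 (replace(0, 'j')): offset=3, physical=[A,B,C,j,E,F], logical=[j,E,F,A,B,C]
After op 3 (rotate(-2)): offset=1, physical=[A,B,C,j,E,F], logical=[B,C,j,E,F,A]
After op 4 (replace(1, 'l')): offset=1, physical=[A,B,l,j,E,F], logical=[B,l,j,E,F,A]
After op 5 (swap(2, 3)): offset=1, physical=[A,B,l,E,j,F], logical=[B,l,E,j,F,A]
After op 6 (swap(4, 2)): offset=1, physical=[A,B,l,F,j,E], logical=[B,l,F,j,E,A]
After op 7 (rotate(-1)): offset=0, physical=[A,B,l,F,j,E], logical=[A,B,l,F,j,E]

Answer: 0 A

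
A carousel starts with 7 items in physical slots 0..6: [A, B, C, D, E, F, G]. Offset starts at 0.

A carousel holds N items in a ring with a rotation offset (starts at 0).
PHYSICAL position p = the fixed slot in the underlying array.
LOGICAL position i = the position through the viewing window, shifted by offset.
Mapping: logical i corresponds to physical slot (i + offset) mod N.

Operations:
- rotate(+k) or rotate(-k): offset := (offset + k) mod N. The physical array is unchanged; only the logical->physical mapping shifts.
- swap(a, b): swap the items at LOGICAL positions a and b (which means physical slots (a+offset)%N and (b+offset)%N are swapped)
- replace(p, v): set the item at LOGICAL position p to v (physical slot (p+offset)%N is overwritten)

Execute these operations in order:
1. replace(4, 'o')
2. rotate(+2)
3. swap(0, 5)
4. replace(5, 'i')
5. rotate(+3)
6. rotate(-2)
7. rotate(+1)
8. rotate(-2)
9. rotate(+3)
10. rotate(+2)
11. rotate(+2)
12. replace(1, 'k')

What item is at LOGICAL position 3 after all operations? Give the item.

After op 1 (replace(4, 'o')): offset=0, physical=[A,B,C,D,o,F,G], logical=[A,B,C,D,o,F,G]
After op 2 (rotate(+2)): offset=2, physical=[A,B,C,D,o,F,G], logical=[C,D,o,F,G,A,B]
After op 3 (swap(0, 5)): offset=2, physical=[C,B,A,D,o,F,G], logical=[A,D,o,F,G,C,B]
After op 4 (replace(5, 'i')): offset=2, physical=[i,B,A,D,o,F,G], logical=[A,D,o,F,G,i,B]
After op 5 (rotate(+3)): offset=5, physical=[i,B,A,D,o,F,G], logical=[F,G,i,B,A,D,o]
After op 6 (rotate(-2)): offset=3, physical=[i,B,A,D,o,F,G], logical=[D,o,F,G,i,B,A]
After op 7 (rotate(+1)): offset=4, physical=[i,B,A,D,o,F,G], logical=[o,F,G,i,B,A,D]
After op 8 (rotate(-2)): offset=2, physical=[i,B,A,D,o,F,G], logical=[A,D,o,F,G,i,B]
After op 9 (rotate(+3)): offset=5, physical=[i,B,A,D,o,F,G], logical=[F,G,i,B,A,D,o]
After op 10 (rotate(+2)): offset=0, physical=[i,B,A,D,o,F,G], logical=[i,B,A,D,o,F,G]
After op 11 (rotate(+2)): offset=2, physical=[i,B,A,D,o,F,G], logical=[A,D,o,F,G,i,B]
After op 12 (replace(1, 'k')): offset=2, physical=[i,B,A,k,o,F,G], logical=[A,k,o,F,G,i,B]

Answer: F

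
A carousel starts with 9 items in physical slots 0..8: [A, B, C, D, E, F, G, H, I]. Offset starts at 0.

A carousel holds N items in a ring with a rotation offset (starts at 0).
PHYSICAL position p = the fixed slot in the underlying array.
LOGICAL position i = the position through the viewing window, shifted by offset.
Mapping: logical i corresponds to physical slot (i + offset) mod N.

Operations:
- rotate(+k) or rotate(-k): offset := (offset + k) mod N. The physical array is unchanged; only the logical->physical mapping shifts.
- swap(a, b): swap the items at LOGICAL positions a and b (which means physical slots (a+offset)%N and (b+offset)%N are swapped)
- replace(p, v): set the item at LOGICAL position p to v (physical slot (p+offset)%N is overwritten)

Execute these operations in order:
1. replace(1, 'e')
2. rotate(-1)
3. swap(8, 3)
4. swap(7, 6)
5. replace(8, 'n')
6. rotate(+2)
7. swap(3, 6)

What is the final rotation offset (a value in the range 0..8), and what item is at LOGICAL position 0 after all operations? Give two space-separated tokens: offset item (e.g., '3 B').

After op 1 (replace(1, 'e')): offset=0, physical=[A,e,C,D,E,F,G,H,I], logical=[A,e,C,D,E,F,G,H,I]
After op 2 (rotate(-1)): offset=8, physical=[A,e,C,D,E,F,G,H,I], logical=[I,A,e,C,D,E,F,G,H]
After op 3 (swap(8, 3)): offset=8, physical=[A,e,H,D,E,F,G,C,I], logical=[I,A,e,H,D,E,F,G,C]
After op 4 (swap(7, 6)): offset=8, physical=[A,e,H,D,E,G,F,C,I], logical=[I,A,e,H,D,E,G,F,C]
After op 5 (replace(8, 'n')): offset=8, physical=[A,e,H,D,E,G,F,n,I], logical=[I,A,e,H,D,E,G,F,n]
After op 6 (rotate(+2)): offset=1, physical=[A,e,H,D,E,G,F,n,I], logical=[e,H,D,E,G,F,n,I,A]
After op 7 (swap(3, 6)): offset=1, physical=[A,e,H,D,n,G,F,E,I], logical=[e,H,D,n,G,F,E,I,A]

Answer: 1 e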